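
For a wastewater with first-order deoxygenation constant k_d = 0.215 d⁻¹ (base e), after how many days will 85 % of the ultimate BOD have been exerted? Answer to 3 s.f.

t ≈ 8.82 d

y/L₀ = 1 − e^(−k_d t) = 0.85 ⇒ e^(−k_d t) = 0.150
t = −ln(0.150) / 0.215 = 1.897 / 0.215 = 8.824 d.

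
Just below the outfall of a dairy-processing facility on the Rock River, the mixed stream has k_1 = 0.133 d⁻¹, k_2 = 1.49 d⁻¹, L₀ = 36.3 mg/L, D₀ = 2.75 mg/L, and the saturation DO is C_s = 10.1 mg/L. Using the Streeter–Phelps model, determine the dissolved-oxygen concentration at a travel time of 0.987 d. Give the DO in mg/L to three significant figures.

k_1 L₀/(k_2−k_1) = 0.133×36.3/(1.49−0.133) = 4.828/1.357 = 3.558 mg/L.
e^(−k_1 t) = e^(−0.133×0.9870) = 0.8770; e^(−k_2 t) = e^(−1.49×0.9870) = 0.2298.
D = 3.558 × (0.8770 − 0.2298) + 2.75 × 0.2298 = 2.303 + 0.6319 = 2.934 mg/L.
DO = C_s − D = 10.1 − 2.934 = 7.166 mg/L.

DO ≈ 7.17 mg/L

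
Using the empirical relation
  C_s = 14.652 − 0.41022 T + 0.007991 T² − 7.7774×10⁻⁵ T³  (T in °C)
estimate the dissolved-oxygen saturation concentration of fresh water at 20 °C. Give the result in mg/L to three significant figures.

C_s = 14.652 − 0.41022×20 + 0.007991×20² − 7.7774×10⁻⁵×20³ = 9.022 mg/L.

C_s ≈ 9.02 mg/L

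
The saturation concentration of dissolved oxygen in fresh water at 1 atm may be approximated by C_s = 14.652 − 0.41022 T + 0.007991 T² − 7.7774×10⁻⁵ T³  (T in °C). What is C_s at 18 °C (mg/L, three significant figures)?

C_s ≈ 9.40 mg/L

C_s = 14.652 − 0.41022×18 + 0.007991×18² − 7.7774×10⁻⁵×18³ = 9.404 mg/L.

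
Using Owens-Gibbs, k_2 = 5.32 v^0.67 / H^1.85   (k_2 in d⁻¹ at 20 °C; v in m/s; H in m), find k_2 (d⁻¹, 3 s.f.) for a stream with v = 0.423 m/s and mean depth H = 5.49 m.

k_2 = 5.32 × 0.423^0.67 / 5.49^1.85 = 5.32 × 0.5619 / 23.35 = 0.1280 d⁻¹.

k_2 ≈ 0.128 d⁻¹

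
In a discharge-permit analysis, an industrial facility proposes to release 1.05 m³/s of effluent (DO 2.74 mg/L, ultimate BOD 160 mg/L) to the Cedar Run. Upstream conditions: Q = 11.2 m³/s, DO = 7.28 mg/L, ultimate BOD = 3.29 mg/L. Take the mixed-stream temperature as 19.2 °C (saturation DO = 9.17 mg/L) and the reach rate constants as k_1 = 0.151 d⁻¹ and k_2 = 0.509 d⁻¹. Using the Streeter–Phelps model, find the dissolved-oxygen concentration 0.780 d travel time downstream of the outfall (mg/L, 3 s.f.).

Mixed DO = (11.2×7.28 + 1.05×2.74)/(11.2+1.05) = 84.41/12.25 = 6.891 mg/L.
Mixed L₀ = (11.2×3.29 + 1.05×160)/(12.25) = 204.8/12.25 = 16.72 mg/L.
Initial deficit D₀ = C_s − DO₀ = 9.17 − 6.891 = 2.279 mg/L.
D(0.780) = [0.151×16.72/(0.509−0.151)](e^(−0.151×0.780) − e^(−0.509×0.780)) + 2.279 e^(−0.509×0.780)
= 7.053 × (0.8889 − 0.6723) + 2.279 × 0.6723 = 3.060 mg/L.
DO = 9.17 − 3.060 = 6.110 mg/L.

DO ≈ 6.11 mg/L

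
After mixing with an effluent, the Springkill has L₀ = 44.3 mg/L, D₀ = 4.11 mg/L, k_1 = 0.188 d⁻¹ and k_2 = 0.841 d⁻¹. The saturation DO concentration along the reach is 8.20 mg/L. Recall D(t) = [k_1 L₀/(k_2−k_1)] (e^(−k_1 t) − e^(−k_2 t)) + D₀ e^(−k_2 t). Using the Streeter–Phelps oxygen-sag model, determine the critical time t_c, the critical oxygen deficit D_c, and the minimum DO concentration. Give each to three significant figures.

t_c ≈ 1.70 d; D_c ≈ 7.20 mg/L; min DO ≈ 1.00 mg/L

With k_2/k_1 = 4.473 and 1 − D₀(k_2−k_1)/(k_1 L₀) = 0.6777,
t_c = ln(4.473 × 0.6777) / (0.841 − 0.188) = ln(3.032) / 0.6530 = 1.109/0.6530 = 1.699 d.
L(t_c) = L₀ e^(−k_1 t_c) = 44.3 × 0.7266 = 32.19 mg/L, and at the critical point k_2 D_c = k_1 L, so D_c = (0.188/0.841) × 32.19 = 7.196 mg/L.
Minimum DO = C_s − D_c = 8.20 − 7.196 = 1.004 mg/L.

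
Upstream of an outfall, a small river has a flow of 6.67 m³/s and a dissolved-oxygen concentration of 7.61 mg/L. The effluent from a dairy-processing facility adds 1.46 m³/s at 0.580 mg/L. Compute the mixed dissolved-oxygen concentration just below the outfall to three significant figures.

Flow-weighted mixing: C = (Q_r C_r + Q_w C_w)/(Q_r + Q_w)
= (6.67×7.61 + 1.46×0.580)/(6.67 + 1.46) = 51.61/8.130 = 6.348 mg/L.

6.35 mg/L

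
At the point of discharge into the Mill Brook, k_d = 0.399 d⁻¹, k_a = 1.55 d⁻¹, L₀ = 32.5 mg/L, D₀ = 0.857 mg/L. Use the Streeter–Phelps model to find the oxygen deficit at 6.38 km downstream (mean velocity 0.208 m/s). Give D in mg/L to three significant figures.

Travel time t = x/v = 6.38 km / (0.208 m/s) = 6380 m / 0.208 m/s = 30670 s = 0.3550 d.
k_d L₀/(k_a−k_d) = 0.399×32.5/(1.55−0.399) = 12.97/1.151 = 11.27 mg/L.
e^(−k_d t) = e^(−0.399×0.3550) = 0.8679; e^(−k_a t) = e^(−1.55×0.3550) = 0.5768.
D = 11.27 × (0.8679 − 0.5768) + 0.857 × 0.5768 = 3.280 + 0.4943 = 3.774 mg/L.

D ≈ 3.77 mg/L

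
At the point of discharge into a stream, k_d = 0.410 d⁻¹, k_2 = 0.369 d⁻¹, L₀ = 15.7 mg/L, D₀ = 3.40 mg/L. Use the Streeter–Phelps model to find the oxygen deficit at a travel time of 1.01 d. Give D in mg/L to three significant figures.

k_d L₀/(k_2−k_d) = 0.410×15.7/(0.369−0.410) = 6.437/-0.04100 = -157.0 mg/L.
e^(−k_d t) = e^(−0.410×1.010) = 0.6609; e^(−k_2 t) = e^(−0.369×1.010) = 0.6889.
D = -157.0 × (0.6609 − 0.6889) + 3.40 × 0.6889 = 4.387 + 2.342 = 6.729 mg/L.

D ≈ 6.73 mg/L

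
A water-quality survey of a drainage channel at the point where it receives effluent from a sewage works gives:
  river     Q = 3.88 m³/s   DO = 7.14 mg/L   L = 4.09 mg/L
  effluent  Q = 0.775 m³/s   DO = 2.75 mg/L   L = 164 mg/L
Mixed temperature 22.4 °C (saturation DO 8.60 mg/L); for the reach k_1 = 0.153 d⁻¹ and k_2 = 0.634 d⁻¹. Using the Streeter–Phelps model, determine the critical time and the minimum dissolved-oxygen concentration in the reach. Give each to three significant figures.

Mixed DO = (3.88×7.14 + 0.775×2.75)/(3.88+0.775) = 29.83/4.655 = 6.409 mg/L.
Mixed L₀ = (3.88×4.09 + 0.775×164)/(4.655) = 143.0/4.655 = 30.71 mg/L.
Initial deficit D₀ = C_s − DO₀ = 8.60 − 6.409 = 2.191 mg/L.
t_c = (1/0.4810) ln[(0.634/0.153)(1 − 2.191×0.4810/(0.153×30.71))] = 2.079 × ln(3.215) = 2.428 d.
D_c = (0.153/0.634) × 30.71 × e^(−0.153×2.428) = 0.2413 × 30.71 × 0.6898 = 5.112 mg/L.
Minimum DO = 8.60 − 5.112 = 3.488 mg/L.

t_c ≈ 2.43 d; minimum DO ≈ 3.49 mg/L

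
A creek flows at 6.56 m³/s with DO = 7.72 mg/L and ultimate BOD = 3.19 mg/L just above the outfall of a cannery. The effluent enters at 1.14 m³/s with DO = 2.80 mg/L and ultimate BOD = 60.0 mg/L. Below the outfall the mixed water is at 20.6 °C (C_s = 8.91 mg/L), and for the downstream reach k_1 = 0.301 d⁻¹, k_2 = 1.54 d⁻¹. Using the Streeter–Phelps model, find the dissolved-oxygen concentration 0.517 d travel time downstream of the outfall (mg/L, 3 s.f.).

DO ≈ 6.90 mg/L

Mixed DO = (6.56×7.72 + 1.14×2.80)/(6.56+1.14) = 53.84/7.700 = 6.992 mg/L.
Mixed L₀ = (6.56×3.19 + 1.14×60.0)/(7.700) = 89.33/7.700 = 11.60 mg/L.
Initial deficit D₀ = C_s − DO₀ = 8.91 − 6.992 = 1.918 mg/L.
D(0.517) = [0.301×11.60/(1.54−0.301)](e^(−0.301×0.517) − e^(−1.54×0.517)) + 1.918 e^(−1.54×0.517)
= 2.818 × (0.8559 − 0.4510) + 1.918 × 0.4510 = 2.006 mg/L.
DO = 8.91 − 2.006 = 6.904 mg/L.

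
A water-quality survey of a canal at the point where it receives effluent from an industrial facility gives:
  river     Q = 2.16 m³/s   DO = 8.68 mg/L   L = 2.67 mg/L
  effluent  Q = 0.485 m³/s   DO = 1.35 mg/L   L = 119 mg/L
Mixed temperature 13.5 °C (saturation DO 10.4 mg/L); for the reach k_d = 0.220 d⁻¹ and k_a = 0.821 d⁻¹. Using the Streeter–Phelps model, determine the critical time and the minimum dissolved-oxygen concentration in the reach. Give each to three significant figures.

Mixed DO = (2.16×8.68 + 0.485×1.35)/(2.16+0.485) = 19.40/2.645 = 7.336 mg/L.
Mixed L₀ = (2.16×2.67 + 0.485×119)/(2.645) = 63.48/2.645 = 24.00 mg/L.
Initial deficit D₀ = C_s − DO₀ = 10.4 − 7.336 = 3.064 mg/L.
t_c = (1/0.6010) ln[(0.821/0.220)(1 − 3.064×0.6010/(0.220×24.00))] = 1.664 × ln(2.430) = 1.478 d.
D_c = (0.220/0.821) × 24.00 × e^(−0.220×1.478) = 0.2680 × 24.00 × 0.7225 = 4.647 mg/L.
Minimum DO = 10.4 − 4.647 = 5.753 mg/L.

t_c ≈ 1.48 d; minimum DO ≈ 5.75 mg/L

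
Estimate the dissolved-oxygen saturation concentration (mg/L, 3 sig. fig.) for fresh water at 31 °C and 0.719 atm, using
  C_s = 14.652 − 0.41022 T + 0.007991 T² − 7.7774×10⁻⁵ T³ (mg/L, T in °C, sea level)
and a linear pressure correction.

C_s ≈ 5.25 mg/L

At sea level: C_s = 14.652 − 0.41022×31 + 0.007991×31² − 7.7774×10⁻⁵×31³ = 7.298 mg/L.
Pressure correction: C_s' = 7.298 × 0.719 = 5.247 mg/L.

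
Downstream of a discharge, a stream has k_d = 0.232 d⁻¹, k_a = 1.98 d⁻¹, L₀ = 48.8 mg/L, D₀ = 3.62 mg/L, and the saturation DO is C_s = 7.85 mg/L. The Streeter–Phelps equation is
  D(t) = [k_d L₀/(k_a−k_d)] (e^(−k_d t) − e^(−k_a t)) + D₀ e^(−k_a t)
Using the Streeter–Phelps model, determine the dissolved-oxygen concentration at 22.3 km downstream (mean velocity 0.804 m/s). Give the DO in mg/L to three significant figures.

Travel time t = x/v = 22.3 km / (0.804 m/s) = 22300 m / 0.804 m/s = 27740 s = 0.3210 d.
k_d L₀/(k_a−k_d) = 0.232×48.8/(1.98−0.232) = 11.32/1.748 = 6.477 mg/L.
e^(−k_d t) = e^(−0.232×0.3210) = 0.9282; e^(−k_a t) = e^(−1.98×0.3210) = 0.5296.
D = 6.477 × (0.9282 − 0.5296) + 3.62 × 0.5296 = 2.582 + 1.917 = 4.499 mg/L.
DO = C_s − D = 7.85 − 4.499 = 3.351 mg/L.

DO ≈ 3.35 mg/L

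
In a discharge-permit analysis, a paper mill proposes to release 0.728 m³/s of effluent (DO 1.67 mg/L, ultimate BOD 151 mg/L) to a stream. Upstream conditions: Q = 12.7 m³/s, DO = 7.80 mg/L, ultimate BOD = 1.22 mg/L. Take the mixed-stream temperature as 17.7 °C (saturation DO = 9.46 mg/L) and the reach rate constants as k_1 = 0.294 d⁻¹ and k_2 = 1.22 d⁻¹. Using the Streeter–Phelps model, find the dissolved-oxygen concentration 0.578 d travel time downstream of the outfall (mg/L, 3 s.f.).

DO ≈ 7.44 mg/L

Mixed DO = (12.7×7.80 + 0.728×1.67)/(12.7+0.728) = 100.3/13.43 = 7.468 mg/L.
Mixed L₀ = (12.7×1.22 + 0.728×151)/(13.43) = 125.4/13.43 = 9.340 mg/L.
Initial deficit D₀ = C_s − DO₀ = 9.46 − 7.468 = 1.992 mg/L.
D(0.578) = [0.294×9.340/(1.22−0.294)](e^(−0.294×0.578) − e^(−1.22×0.578)) + 1.992 e^(−1.22×0.578)
= 2.966 × (0.8437 − 0.4940) + 1.992 × 0.4940 = 2.021 mg/L.
DO = 9.46 − 2.021 = 7.439 mg/L.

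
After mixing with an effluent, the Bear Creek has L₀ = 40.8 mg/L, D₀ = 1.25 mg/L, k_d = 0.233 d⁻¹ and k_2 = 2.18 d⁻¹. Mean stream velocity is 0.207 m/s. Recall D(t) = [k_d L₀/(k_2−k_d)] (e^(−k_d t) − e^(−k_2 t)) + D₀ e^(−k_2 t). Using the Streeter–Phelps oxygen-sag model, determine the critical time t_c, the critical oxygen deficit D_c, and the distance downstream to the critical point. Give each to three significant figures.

t_c = [1/(k_2−k_d)] ln[(k_2/k_d)(1 − D₀(k_2−k_d)/(k_d L₀))]
= [1/(2.18−0.233)] ln[(2.18/0.233)(1 − 1.25×1.947/(0.233×40.8))]
= (1/1.947) ln[9.356 × 0.7440] = 0.5136 × ln(6.961) = 0.5136 × 1.940 = 0.9966 d.
D_c = (k_d/k_2) L₀ e^(−k_d t_c) = (0.233/2.18) × 40.8 × e^(−0.233×0.9966) = 0.1069 × 40.8 × 0.7928 = 3.457 mg/L.
x_c = v t_c = 0.207 m/s × 0.9966 d × 86400 s/d = 17820 m ≈ 17.8 km.

t_c ≈ 0.997 d; D_c ≈ 3.46 mg/L; x_c ≈ 17.8 km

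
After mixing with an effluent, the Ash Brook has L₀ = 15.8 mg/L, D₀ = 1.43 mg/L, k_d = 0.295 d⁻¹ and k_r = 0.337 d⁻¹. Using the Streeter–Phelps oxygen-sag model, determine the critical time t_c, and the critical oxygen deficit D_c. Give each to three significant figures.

At the critical point dD/dt = 0, so k_d L₀ e^(−k_d t) = k_r D. Substituting D(t) from the Streeter–Phelps equation and solving for t gives
t_c = ln[(k_r/k_d)(1 − D₀(k_r−k_d)/(k_d L₀))] / (k_r−k_d).
Here k_r−k_d = 0.04200 d⁻¹ and 1 − D₀(k_r−k_d)/(k_d L₀) = 1 − 1.43×0.04200/(0.295×15.8) = 0.9871, so
t_c = ln(1.142 × 0.9871) / 0.04200 = 0.1201 / 0.04200 = 2.860 d.
D_c = (k_d/k_r) L₀ e^(−k_d t_c) = (0.295/0.337) × 15.8 × e^(−0.295×2.860) = 0.8754 × 15.8 × 0.4301 = 5.948 mg/L.

t_c ≈ 2.86 d; D_c ≈ 5.95 mg/L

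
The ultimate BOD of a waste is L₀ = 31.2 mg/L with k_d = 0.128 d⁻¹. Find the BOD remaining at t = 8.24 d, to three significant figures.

L ≈ 10.9 mg/L

L_t = L₀ e^(−k_d t) = 31.2 × e^(−0.128×8.24) = 31.2 × 0.3483 = 10.87 mg/L.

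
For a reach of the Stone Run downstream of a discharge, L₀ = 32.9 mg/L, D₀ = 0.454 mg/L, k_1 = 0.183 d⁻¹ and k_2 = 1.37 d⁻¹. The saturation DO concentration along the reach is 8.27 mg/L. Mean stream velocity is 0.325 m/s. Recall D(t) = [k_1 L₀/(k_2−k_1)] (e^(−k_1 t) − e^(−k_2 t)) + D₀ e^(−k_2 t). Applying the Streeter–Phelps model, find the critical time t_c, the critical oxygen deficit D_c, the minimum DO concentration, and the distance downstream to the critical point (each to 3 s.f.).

t_c = [1/(k_2−k_1)] ln[(k_2/k_1)(1 − D₀(k_2−k_1)/(k_1 L₀))]
= [1/(1.37−0.183)] ln[(1.37/0.183)(1 − 0.454×1.187/(0.183×32.9))]
= (1/1.187) ln[7.486 × 0.9105] = 0.8425 × ln(6.816) = 0.8425 × 1.919 = 1.617 d.
D_c = (k_1/k_2) L₀ e^(−k_1 t_c) = (0.183/1.37) × 32.9 × e^(−0.183×1.617) = 0.1336 × 32.9 × 0.7439 = 3.269 mg/L.
Minimum DO = C_s − D_c = 8.27 − 3.269 = 5.001 mg/L.
x_c = v t_c = 0.325 m/s × 1.617 d × 86400 s/d = 45400 m ≈ 45.4 km.

t_c ≈ 1.62 d; D_c ≈ 3.27 mg/L; min DO ≈ 5.00 mg/L; x_c ≈ 45.4 km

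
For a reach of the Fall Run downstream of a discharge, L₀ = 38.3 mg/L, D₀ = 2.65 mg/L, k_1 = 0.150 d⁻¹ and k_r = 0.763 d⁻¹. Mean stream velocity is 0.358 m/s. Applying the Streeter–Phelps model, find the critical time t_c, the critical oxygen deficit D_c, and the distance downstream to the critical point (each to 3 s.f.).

t_c = [1/(k_r−k_1)] ln[(k_r/k_1)(1 − D₀(k_r−k_1)/(k_1 L₀))]
= [1/(0.763−0.150)] ln[(0.763/0.150)(1 − 2.65×0.6130/(0.150×38.3))]
= (1/0.6130) ln[5.087 × 0.7172] = 1.631 × ln(3.648) = 1.631 × 1.294 = 2.111 d.
D_c = (k_1/k_r) L₀ e^(−k_1 t_c) = (0.150/0.763) × 38.3 × e^(−0.150×2.111) = 0.1966 × 38.3 × 0.7285 = 5.486 mg/L.
x_c = v t_c = 0.358 m/s × 2.111 d × 86400 s/d = 65310 m ≈ 65.3 km.

t_c ≈ 2.11 d; D_c ≈ 5.49 mg/L; x_c ≈ 65.3 km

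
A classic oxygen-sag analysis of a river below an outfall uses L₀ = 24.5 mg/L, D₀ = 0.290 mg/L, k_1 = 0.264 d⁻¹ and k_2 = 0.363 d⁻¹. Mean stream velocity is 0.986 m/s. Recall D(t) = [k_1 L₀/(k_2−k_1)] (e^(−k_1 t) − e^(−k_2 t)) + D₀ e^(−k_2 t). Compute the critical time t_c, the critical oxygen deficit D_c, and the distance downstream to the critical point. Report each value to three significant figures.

At the critical point dD/dt = 0, so k_1 L₀ e^(−k_1 t) = k_2 D. Substituting D(t) from the Streeter–Phelps equation and solving for t gives
t_c = ln[(k_2/k_1)(1 − D₀(k_2−k_1)/(k_1 L₀))] / (k_2−k_1).
Here k_2−k_1 = 0.09900 d⁻¹ and 1 − D₀(k_2−k_1)/(k_1 L₀) = 1 − 0.290×0.09900/(0.264×24.5) = 0.9956, so
t_c = ln(1.375 × 0.9956) / 0.09900 = 0.3140 / 0.09900 = 3.172 d.
D_c = (k_1/k_2) L₀ e^(−k_1 t_c) = (0.264/0.363) × 24.5 × e^(−0.264×3.172) = 0.7273 × 24.5 × 0.4329 = 7.713 mg/L.
x_c = v t_c = 0.986 m/s × 3.172 d × 86400 s/d = 270200 m ≈ 270 km.

t_c ≈ 3.17 d; D_c ≈ 7.71 mg/L; x_c ≈ 270 km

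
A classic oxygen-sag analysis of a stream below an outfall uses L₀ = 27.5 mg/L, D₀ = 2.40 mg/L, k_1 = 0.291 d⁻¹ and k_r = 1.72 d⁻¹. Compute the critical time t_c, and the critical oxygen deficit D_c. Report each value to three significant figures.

t_c ≈ 0.852 d; D_c ≈ 3.63 mg/L

With k_r/k_1 = 5.911 and 1 − D₀(k_r−k_1)/(k_1 L₀) = 0.5714,
t_c = ln(5.911 × 0.5714) / (1.72 − 0.291) = ln(3.378) / 1.429 = 1.217/1.429 = 0.8517 d.
L(t_c) = L₀ e^(−k_1 t_c) = 27.5 × 0.7805 = 21.46 mg/L, and at the critical point k_r D_c = k_1 L, so D_c = (0.291/1.72) × 21.46 = 3.631 mg/L.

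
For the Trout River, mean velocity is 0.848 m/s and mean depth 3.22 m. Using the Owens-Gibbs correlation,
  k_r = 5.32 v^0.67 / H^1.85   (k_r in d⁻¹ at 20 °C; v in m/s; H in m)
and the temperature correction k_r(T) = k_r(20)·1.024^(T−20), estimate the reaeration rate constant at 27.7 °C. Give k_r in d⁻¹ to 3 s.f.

k_r(20) = 5.32 × 0.848^0.67 / 3.22^1.85 = 5.32 × 0.8954 / 8.700 = 0.5475 d⁻¹.
k_r(27.7) = 0.5475 × 1.024^(27.7−20) = 0.5475 × 1.200 = 0.6572 d⁻¹.

k_r ≈ 0.657 d⁻¹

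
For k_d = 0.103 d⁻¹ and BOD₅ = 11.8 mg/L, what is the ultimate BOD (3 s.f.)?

BOD₅ = L₀(1 − e^(−5k_d)) ⇒ L₀ = BOD₅ / (1 − e^(−5×0.103))
= 11.8 / (1 − 0.5975) = 11.8 / 0.4025 = 29.32 mg/L.

L₀ ≈ 29.3 mg/L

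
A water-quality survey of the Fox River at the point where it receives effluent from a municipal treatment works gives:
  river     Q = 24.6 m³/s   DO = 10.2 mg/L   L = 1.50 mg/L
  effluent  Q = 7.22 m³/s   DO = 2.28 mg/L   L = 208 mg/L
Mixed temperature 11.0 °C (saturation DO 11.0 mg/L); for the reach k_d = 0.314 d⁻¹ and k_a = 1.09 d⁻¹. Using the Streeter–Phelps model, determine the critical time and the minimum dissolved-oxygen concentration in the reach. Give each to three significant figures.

Mixed DO = (24.6×10.2 + 7.22×2.28)/(24.6+7.22) = 267.4/31.82 = 8.403 mg/L.
Mixed L₀ = (24.6×1.50 + 7.22×208)/(31.82) = 1539/31.82 = 48.36 mg/L.
Initial deficit D₀ = C_s − DO₀ = 11.0 − 8.403 = 2.597 mg/L.
t_c = (1/0.7760) ln[(1.09/0.314)(1 − 2.597×0.7760/(0.314×48.36))] = 1.289 × ln(3.011) = 1.420 d.
D_c = (0.314/1.09) × 48.36 × e^(−0.314×1.420) = 0.2881 × 48.36 × 0.6402 = 8.918 mg/L.
Minimum DO = 11.0 − 8.918 = 2.082 mg/L.

t_c ≈ 1.42 d; minimum DO ≈ 2.08 mg/L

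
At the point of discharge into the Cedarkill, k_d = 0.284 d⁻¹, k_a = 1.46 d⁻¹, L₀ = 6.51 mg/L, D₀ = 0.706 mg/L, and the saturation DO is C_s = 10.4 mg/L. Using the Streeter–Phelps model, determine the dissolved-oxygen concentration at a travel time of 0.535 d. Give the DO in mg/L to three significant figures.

k_d L₀/(k_a−k_d) = 0.284×6.51/(1.46−0.284) = 1.849/1.176 = 1.572 mg/L.
e^(−k_d t) = e^(−0.284×0.5350) = 0.8590; e^(−k_a t) = e^(−1.46×0.5350) = 0.4579.
D = 1.572 × (0.8590 − 0.4579) + 0.706 × 0.4579 = 0.6306 + 0.3233 = 0.9539 mg/L.
DO = C_s − D = 10.4 − 0.9539 = 9.446 mg/L.

DO ≈ 9.45 mg/L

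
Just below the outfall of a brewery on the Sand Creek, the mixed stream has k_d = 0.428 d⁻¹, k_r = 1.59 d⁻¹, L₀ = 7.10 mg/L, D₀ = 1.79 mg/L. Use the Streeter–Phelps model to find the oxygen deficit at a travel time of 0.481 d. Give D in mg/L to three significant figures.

D ≈ 1.74 mg/L

k_d L₀/(k_r−k_d) = 0.428×7.10/(1.59−0.428) = 3.039/1.162 = 2.615 mg/L.
e^(−k_d t) = e^(−0.428×0.4810) = 0.8139; e^(−k_r t) = e^(−1.59×0.4810) = 0.4654.
D = 2.615 × (0.8139 − 0.4654) + 1.79 × 0.4654 = 0.9114 + 0.8331 = 1.745 mg/L.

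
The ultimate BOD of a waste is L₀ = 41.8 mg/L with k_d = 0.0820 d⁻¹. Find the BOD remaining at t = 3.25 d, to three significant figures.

L ≈ 32.0 mg/L

L_t = L₀ e^(−k_d t) = 41.8 × e^(−0.0820×3.25) = 41.8 × 0.7661 = 32.02 mg/L.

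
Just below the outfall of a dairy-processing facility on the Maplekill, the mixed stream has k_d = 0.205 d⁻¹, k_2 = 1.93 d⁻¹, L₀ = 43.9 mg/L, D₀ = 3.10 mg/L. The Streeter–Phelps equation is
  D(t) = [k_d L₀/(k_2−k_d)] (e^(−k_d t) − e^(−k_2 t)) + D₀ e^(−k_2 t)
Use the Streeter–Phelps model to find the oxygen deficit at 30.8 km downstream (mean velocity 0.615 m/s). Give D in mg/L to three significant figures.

D ≈ 3.94 mg/L

Travel time t = x/v = 30.8 km / (0.615 m/s) = 30800 m / 0.615 m/s = 50080 s = 0.5796 d.
k_d L₀/(k_2−k_d) = 0.205×43.9/(1.93−0.205) = 8.999/1.725 = 5.217 mg/L.
e^(−k_d t) = e^(−0.205×0.5796) = 0.8880; e^(−k_2 t) = e^(−1.93×0.5796) = 0.3267.
D = 5.217 × (0.8880 − 0.3267) + 3.10 × 0.3267 = 2.928 + 1.013 = 3.941 mg/L.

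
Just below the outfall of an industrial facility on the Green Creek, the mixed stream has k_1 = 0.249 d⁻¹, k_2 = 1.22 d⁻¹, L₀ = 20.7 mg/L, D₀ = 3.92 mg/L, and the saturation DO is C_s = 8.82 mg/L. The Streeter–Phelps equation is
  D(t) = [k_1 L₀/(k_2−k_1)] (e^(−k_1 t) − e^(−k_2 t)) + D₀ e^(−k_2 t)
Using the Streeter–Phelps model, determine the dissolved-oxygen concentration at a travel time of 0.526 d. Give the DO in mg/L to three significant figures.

k_1 L₀/(k_2−k_1) = 0.249×20.7/(1.22−0.249) = 5.154/0.9710 = 5.308 mg/L.
e^(−k_1 t) = e^(−0.249×0.5260) = 0.8772; e^(−k_2 t) = e^(−1.22×0.5260) = 0.5264.
D = 5.308 × (0.8772 − 0.5264) + 3.92 × 0.5264 = 1.862 + 2.063 = 3.926 mg/L.
DO = C_s − D = 8.82 − 3.926 = 4.894 mg/L.

DO ≈ 4.89 mg/L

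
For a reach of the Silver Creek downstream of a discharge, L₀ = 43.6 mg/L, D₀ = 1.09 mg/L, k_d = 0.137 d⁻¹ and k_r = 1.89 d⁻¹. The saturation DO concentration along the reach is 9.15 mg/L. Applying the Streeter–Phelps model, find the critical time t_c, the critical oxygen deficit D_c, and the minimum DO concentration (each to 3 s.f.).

t_c ≈ 1.28 d; D_c ≈ 2.65 mg/L; min DO ≈ 6.50 mg/L

t_c = [1/(k_r−k_d)] ln[(k_r/k_d)(1 − D₀(k_r−k_d)/(k_d L₀))]
= [1/(1.89−0.137)] ln[(1.89/0.137)(1 − 1.09×1.753/(0.137×43.6))]
= (1/1.753) ln[13.80 × 0.6801] = 0.5705 × ln(9.383) = 0.5705 × 2.239 = 1.277 d.
D_c = (k_d/k_r) L₀ e^(−k_d t_c) = (0.137/1.89) × 43.6 × e^(−0.137×1.277) = 0.07249 × 43.6 × 0.8395 = 2.653 mg/L.
Minimum DO = C_s − D_c = 9.15 − 2.653 = 6.497 mg/L.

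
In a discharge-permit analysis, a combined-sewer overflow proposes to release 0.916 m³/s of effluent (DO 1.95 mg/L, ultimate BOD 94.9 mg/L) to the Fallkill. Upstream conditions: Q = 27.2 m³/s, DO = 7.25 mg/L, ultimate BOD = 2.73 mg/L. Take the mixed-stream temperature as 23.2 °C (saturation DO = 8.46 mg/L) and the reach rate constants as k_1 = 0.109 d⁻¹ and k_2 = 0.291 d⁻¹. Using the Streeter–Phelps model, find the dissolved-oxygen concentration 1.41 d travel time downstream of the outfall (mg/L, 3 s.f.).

Mixed DO = (27.2×7.25 + 0.916×1.95)/(27.2+0.916) = 199.0/28.12 = 7.077 mg/L.
Mixed L₀ = (27.2×2.73 + 0.916×94.9)/(28.12) = 161.2/28.12 = 5.733 mg/L.
Initial deficit D₀ = C_s − DO₀ = 8.46 − 7.077 = 1.383 mg/L.
D(1.41) = [0.109×5.733/(0.291−0.109)](e^(−0.109×1.41) − e^(−0.291×1.41)) + 1.383 e^(−0.291×1.41)
= 3.433 × (0.8575 − 0.6634) + 1.383 × 0.6634 = 1.584 mg/L.
DO = 8.46 − 1.584 = 6.876 mg/L.

DO ≈ 6.88 mg/L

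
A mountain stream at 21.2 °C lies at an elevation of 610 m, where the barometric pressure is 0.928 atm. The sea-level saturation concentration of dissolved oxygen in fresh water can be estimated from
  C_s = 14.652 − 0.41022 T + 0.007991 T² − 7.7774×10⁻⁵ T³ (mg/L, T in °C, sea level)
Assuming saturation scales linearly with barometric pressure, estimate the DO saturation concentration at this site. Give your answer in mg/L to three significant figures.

At sea level: C_s = 14.652 − 0.41022×21.2 + 0.007991×21.2² − 7.7774×10⁻⁵×21.2³ = 8.806 mg/L.
Pressure correction: C_s' = 8.806 × 0.928 = 8.172 mg/L.

C_s ≈ 8.17 mg/L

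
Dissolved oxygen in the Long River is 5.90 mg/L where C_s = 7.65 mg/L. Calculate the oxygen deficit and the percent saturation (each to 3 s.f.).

D = C_s − C = 7.65 − 5.90 = 1.75 mg/L.
% saturation = 5.90/7.65 × 100 = 77.1 %.

D ≈ 1.75 mg/L; 77.1 % saturation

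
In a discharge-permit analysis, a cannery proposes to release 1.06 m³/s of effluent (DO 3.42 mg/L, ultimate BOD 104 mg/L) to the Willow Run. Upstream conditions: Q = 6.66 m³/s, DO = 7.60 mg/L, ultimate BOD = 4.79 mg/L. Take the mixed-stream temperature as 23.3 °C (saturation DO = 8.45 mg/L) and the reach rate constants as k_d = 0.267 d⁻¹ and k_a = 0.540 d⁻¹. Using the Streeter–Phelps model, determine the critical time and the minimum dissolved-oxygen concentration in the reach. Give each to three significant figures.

Mixed DO = (6.66×7.60 + 1.06×3.42)/(6.66+1.06) = 54.24/7.720 = 7.026 mg/L.
Mixed L₀ = (6.66×4.79 + 1.06×104)/(7.720) = 142.1/7.720 = 18.41 mg/L.
Initial deficit D₀ = C_s − DO₀ = 8.45 − 7.026 = 1.424 mg/L.
t_c = (1/0.2730) ln[(0.540/0.267)(1 − 1.424×0.2730/(0.267×18.41))] = 3.663 × ln(1.863) = 2.278 d.
D_c = (0.267/0.540) × 18.41 × e^(−0.267×2.278) = 0.4944 × 18.41 × 0.5443 = 4.955 mg/L.
Minimum DO = 8.45 − 4.955 = 3.495 mg/L.

t_c ≈ 2.28 d; minimum DO ≈ 3.49 mg/L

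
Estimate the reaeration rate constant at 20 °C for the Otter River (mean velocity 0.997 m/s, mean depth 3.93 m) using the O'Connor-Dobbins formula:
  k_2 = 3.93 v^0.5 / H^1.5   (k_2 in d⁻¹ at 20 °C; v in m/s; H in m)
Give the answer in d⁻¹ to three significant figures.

k_2 ≈ 0.504 d⁻¹

k_2 = 3.93 × 0.997^0.5 / 3.93^1.5 = 3.93 × 0.9985 / 7.791 = 0.5037 d⁻¹.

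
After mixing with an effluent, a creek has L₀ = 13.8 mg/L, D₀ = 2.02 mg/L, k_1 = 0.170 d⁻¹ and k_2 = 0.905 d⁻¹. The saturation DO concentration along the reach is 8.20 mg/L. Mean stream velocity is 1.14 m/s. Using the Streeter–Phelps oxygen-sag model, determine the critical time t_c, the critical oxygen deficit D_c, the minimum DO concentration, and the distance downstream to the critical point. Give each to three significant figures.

With k_2/k_1 = 5.324 and 1 − D₀(k_2−k_1)/(k_1 L₀) = 0.3671,
t_c = ln(5.324 × 0.3671) / (0.905 − 0.170) = ln(1.954) / 0.7350 = 0.6701/0.7350 = 0.9117 d.
L(t_c) = L₀ e^(−k_1 t_c) = 13.8 × 0.8564 = 11.82 mg/L, and at the critical point k_2 D_c = k_1 L, so D_c = (0.170/0.905) × 11.82 = 2.220 mg/L.
Minimum DO = C_s − D_c = 8.20 − 2.220 = 5.980 mg/L.
x_c = v t_c = 1.14 m/s × 0.9117 d × 86400 s/d = 89800 m ≈ 89.8 km.

t_c ≈ 0.912 d; D_c ≈ 2.22 mg/L; min DO ≈ 5.98 mg/L; x_c ≈ 89.8 km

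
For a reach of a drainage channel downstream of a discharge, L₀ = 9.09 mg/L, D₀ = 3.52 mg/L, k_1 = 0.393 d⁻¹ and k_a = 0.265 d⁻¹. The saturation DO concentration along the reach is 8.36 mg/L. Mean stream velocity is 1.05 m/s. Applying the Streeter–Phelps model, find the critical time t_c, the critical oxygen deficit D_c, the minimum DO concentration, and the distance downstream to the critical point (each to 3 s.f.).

At the critical point dD/dt = 0, so k_1 L₀ e^(−k_1 t) = k_a D. Substituting D(t) from the Streeter–Phelps equation and solving for t gives
t_c = ln[(k_a/k_1)(1 − D₀(k_a−k_1)/(k_1 L₀))] / (k_a−k_1).
Here k_a−k_1 = -0.1280 d⁻¹ and 1 − D₀(k_a−k_1)/(k_1 L₀) = 1 − 3.52×-0.1280/(0.393×9.09) = 1.126, so
t_c = ln(0.6743 × 1.126) / -0.1280 = -0.2753 / -0.1280 = 2.151 d.
L(t_c) = L₀ e^(−k_1 t_c) = 9.09 × 0.4294 = 3.904 mg/L, and at the critical point k_a D_c = k_1 L, so D_c = (0.393/0.265) × 3.904 = 5.789 mg/L.
Minimum DO = C_s − D_c = 8.36 − 5.789 = 2.571 mg/L.
x_c = v t_c = 1.05 m/s × 2.151 d × 86400 s/d = 195100 m ≈ 195 km.

t_c ≈ 2.15 d; D_c ≈ 5.79 mg/L; min DO ≈ 2.57 mg/L; x_c ≈ 195 km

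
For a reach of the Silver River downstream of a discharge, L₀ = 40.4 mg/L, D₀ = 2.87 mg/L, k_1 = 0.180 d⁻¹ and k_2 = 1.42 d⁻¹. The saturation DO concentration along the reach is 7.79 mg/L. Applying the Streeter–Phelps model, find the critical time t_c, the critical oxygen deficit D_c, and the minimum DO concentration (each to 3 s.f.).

t_c ≈ 1.12 d; D_c ≈ 4.18 mg/L; min DO ≈ 3.61 mg/L

With k_2/k_1 = 7.889 and 1 − D₀(k_2−k_1)/(k_1 L₀) = 0.5106,
t_c = ln(7.889 × 0.5106) / (1.42 − 0.180) = ln(4.028) / 1.240 = 1.393/1.240 = 1.124 d.
L(t_c) = L₀ e^(−k_1 t_c) = 40.4 × 0.8169 = 33.00 mg/L, and at the critical point k_2 D_c = k_1 L, so D_c = (0.180/1.42) × 33.00 = 4.183 mg/L.
Minimum DO = C_s − D_c = 7.79 − 4.183 = 3.607 mg/L.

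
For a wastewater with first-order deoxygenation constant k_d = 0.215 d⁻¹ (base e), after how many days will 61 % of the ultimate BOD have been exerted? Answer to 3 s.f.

t ≈ 4.38 d

y/L₀ = 1 − e^(−k_d t) = 0.61 ⇒ e^(−k_d t) = 0.390
t = −ln(0.390) / 0.215 = 0.9416 / 0.215 = 4.380 d.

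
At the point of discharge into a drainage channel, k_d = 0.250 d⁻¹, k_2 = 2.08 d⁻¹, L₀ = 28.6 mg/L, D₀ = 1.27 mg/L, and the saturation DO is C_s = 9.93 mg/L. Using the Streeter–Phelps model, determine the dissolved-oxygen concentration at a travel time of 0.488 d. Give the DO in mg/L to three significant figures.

k_d L₀/(k_2−k_d) = 0.250×28.6/(2.08−0.250) = 7.150/1.830 = 3.907 mg/L.
e^(−k_d t) = e^(−0.250×0.4880) = 0.8851; e^(−k_2 t) = e^(−2.08×0.4880) = 0.3624.
D = 3.907 × (0.8851 − 0.3624) + 1.27 × 0.3624 = 2.042 + 0.4602 = 2.503 mg/L.
DO = C_s − D = 9.93 − 2.503 = 7.427 mg/L.

DO ≈ 7.43 mg/L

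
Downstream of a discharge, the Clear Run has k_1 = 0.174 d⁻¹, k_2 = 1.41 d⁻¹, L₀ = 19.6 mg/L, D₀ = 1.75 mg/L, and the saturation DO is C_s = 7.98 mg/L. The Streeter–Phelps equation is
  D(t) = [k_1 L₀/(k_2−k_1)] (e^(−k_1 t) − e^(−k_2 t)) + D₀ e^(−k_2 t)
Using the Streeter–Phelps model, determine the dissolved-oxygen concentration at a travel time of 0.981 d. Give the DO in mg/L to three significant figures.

k_1 L₀/(k_2−k_1) = 0.174×19.6/(1.41−0.174) = 3.410/1.236 = 2.759 mg/L.
e^(−k_1 t) = e^(−0.174×0.9810) = 0.8431; e^(−k_2 t) = e^(−1.41×0.9810) = 0.2508.
D = 2.759 × (0.8431 − 0.2508) + 1.75 × 0.2508 = 1.634 + 0.4389 = 2.073 mg/L.
DO = C_s − D = 7.98 − 2.073 = 5.907 mg/L.

DO ≈ 5.91 mg/L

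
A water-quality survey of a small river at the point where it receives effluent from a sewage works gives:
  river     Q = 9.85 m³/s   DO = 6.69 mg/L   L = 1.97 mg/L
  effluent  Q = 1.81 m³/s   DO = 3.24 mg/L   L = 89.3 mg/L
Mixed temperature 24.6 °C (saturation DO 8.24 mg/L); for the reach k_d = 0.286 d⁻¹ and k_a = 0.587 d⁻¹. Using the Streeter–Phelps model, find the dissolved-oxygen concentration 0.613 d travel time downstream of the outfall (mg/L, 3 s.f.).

DO ≈ 4.70 mg/L

Mixed DO = (9.85×6.69 + 1.81×3.24)/(9.85+1.81) = 71.76/11.66 = 6.154 mg/L.
Mixed L₀ = (9.85×1.97 + 1.81×89.3)/(11.66) = 181.0/11.66 = 15.53 mg/L.
Initial deficit D₀ = C_s − DO₀ = 8.24 − 6.154 = 2.086 mg/L.
D(0.613) = [0.286×15.53/(0.587−0.286)](e^(−0.286×0.613) − e^(−0.587×0.613)) + 2.086 e^(−0.587×0.613)
= 14.75 × (0.8392 − 0.6978) + 2.086 × 0.6978 = 3.541 mg/L.
DO = 8.24 − 3.541 = 4.699 mg/L.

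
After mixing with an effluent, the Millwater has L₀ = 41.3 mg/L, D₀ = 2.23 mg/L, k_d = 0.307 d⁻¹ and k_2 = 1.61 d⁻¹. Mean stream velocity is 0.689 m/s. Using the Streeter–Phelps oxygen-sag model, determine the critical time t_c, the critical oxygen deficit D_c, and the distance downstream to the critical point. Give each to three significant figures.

t_c = [1/(k_2−k_d)] ln[(k_2/k_d)(1 − D₀(k_2−k_d)/(k_d L₀))]
= [1/(1.61−0.307)] ln[(1.61/0.307)(1 − 2.23×1.303/(0.307×41.3))]
= (1/1.303) ln[5.244 × 0.7708] = 0.7675 × ln(4.042) = 0.7675 × 1.397 = 1.072 d.
L(t_c) = L₀ e^(−k_d t_c) = 41.3 × 0.7196 = 29.72 mg/L, and at the critical point k_2 D_c = k_d L, so D_c = (0.307/1.61) × 29.72 = 5.667 mg/L.
x_c = v t_c = 0.689 m/s × 1.072 d × 86400 s/d = 63820 m ≈ 63.8 km.

t_c ≈ 1.07 d; D_c ≈ 5.67 mg/L; x_c ≈ 63.8 km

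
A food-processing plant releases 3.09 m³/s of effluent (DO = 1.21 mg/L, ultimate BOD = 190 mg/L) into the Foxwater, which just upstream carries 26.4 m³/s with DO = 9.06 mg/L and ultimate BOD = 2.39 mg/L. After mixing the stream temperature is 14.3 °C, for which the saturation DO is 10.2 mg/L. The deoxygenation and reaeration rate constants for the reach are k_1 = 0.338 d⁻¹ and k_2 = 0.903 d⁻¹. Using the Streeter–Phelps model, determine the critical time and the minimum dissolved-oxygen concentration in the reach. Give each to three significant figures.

Mixed DO = (26.4×9.06 + 3.09×1.21)/(26.4+3.09) = 242.9/29.49 = 8.237 mg/L.
Mixed L₀ = (26.4×2.39 + 3.09×190)/(29.49) = 650.2/29.49 = 22.05 mg/L.
Initial deficit D₀ = C_s − DO₀ = 10.2 − 8.237 = 1.963 mg/L.
t_c = (1/0.5650) ln[(0.903/0.338)(1 − 1.963×0.5650/(0.338×22.05))] = 1.770 × ln(2.274) = 1.454 d.
D_c = (0.338/0.903) × 22.05 × e^(−0.338×1.454) = 0.3743 × 22.05 × 0.6117 = 5.048 mg/L.
Minimum DO = 10.2 − 5.048 = 5.152 mg/L.

t_c ≈ 1.45 d; minimum DO ≈ 5.15 mg/L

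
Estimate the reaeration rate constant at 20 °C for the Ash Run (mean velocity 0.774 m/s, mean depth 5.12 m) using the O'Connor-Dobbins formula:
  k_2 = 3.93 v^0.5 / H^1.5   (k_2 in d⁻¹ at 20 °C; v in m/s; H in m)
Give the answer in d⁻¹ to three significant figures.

k_2 = 3.93 × 0.774^0.5 / 5.12^1.5 = 3.93 × 0.8798 / 11.59 = 0.2984 d⁻¹.

k_2 ≈ 0.298 d⁻¹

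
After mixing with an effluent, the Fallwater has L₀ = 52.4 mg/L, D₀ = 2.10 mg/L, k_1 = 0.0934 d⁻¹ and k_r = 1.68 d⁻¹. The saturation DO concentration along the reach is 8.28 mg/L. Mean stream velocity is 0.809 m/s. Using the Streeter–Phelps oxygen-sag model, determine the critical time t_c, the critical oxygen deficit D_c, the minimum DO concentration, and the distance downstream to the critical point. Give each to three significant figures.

t_c ≈ 1.10 d; D_c ≈ 2.63 mg/L; min DO ≈ 5.65 mg/L; x_c ≈ 77.0 km

At the critical point dD/dt = 0, so k_1 L₀ e^(−k_1 t) = k_r D. Substituting D(t) from the Streeter–Phelps equation and solving for t gives
t_c = ln[(k_r/k_1)(1 − D₀(k_r−k_1)/(k_1 L₀))] / (k_r−k_1).
Here k_r−k_1 = 1.587 d⁻¹ and 1 − D₀(k_r−k_1)/(k_1 L₀) = 1 − 2.10×1.587/(0.0934×52.4) = 0.3192, so
t_c = ln(17.99 × 0.3192) / 1.587 = 1.748 / 1.587 = 1.102 d.
L(t_c) = L₀ e^(−k_1 t_c) = 52.4 × 0.9022 = 47.28 mg/L, and at the critical point k_r D_c = k_1 L, so D_c = (0.0934/1.68) × 47.28 = 2.628 mg/L.
Minimum DO = C_s − D_c = 8.28 − 2.628 = 5.652 mg/L.
x_c = v t_c = 0.809 m/s × 1.102 d × 86400 s/d = 77000 m ≈ 77.0 km.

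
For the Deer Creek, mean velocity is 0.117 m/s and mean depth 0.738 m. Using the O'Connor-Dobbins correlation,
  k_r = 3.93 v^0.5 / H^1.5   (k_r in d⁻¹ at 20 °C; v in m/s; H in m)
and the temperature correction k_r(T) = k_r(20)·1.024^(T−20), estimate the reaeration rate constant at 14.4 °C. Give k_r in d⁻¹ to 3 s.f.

k_r ≈ 1.86 d⁻¹

k_r(20) = 3.93 × 0.117^0.5 / 0.738^1.5 = 3.93 × 0.3421 / 0.6340 = 2.120 d⁻¹.
k_r(14.4) = 2.120 × 1.024^(14.4−20) = 2.120 × 0.8756 = 1.857 d⁻¹.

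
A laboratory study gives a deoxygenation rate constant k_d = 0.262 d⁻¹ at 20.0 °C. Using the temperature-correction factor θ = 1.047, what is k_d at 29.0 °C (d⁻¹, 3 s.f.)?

k_d ≈ 0.396 d⁻¹

k_d(T₂) = k_d(T₁) · θ^(T₂−T₁) = 0.262 × 1.047^(29.0−20.0)
= 0.262 × 1.047^9.00 = 0.262 × 1.512 = 0.3961 d⁻¹.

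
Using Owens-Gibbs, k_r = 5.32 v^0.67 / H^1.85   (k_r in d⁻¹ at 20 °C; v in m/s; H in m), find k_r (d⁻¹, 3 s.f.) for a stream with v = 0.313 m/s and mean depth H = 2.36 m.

k_r = 5.32 × 0.313^0.67 / 2.36^1.85 = 5.32 × 0.4592 / 4.897 = 0.4989 d⁻¹.

k_r ≈ 0.499 d⁻¹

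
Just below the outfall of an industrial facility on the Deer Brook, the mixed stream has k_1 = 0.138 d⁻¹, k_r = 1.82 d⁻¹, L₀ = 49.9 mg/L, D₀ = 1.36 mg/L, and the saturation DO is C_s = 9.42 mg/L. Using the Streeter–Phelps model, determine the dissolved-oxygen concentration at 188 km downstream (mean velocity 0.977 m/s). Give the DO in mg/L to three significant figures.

DO ≈ 6.46 mg/L

Travel time t = x/v = 188 km / (0.977 m/s) = 188000 m / 0.977 m/s = 192400 s = 2.227 d.
k_1 L₀/(k_r−k_1) = 0.138×49.9/(1.82−0.138) = 6.886/1.682 = 4.094 mg/L.
e^(−k_1 t) = e^(−0.138×2.227) = 0.7354; e^(−k_r t) = e^(−1.82×2.227) = 0.01736.
D = 4.094 × (0.7354 − 0.01736) + 1.36 × 0.01736 = 2.940 + 0.02361 = 2.963 mg/L.
DO = C_s − D = 9.42 − 2.963 = 6.457 mg/L.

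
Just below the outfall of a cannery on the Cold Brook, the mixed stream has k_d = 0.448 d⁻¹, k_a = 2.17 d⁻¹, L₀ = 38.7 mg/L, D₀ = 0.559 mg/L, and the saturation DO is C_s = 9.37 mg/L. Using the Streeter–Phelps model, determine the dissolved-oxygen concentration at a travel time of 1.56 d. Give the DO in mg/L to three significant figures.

k_d L₀/(k_a−k_d) = 0.448×38.7/(2.17−0.448) = 17.34/1.722 = 10.07 mg/L.
e^(−k_d t) = e^(−0.448×1.560) = 0.4971; e^(−k_a t) = e^(−2.17×1.560) = 0.03387.
D = 10.07 × (0.4971 − 0.03387) + 0.559 × 0.03387 = 4.664 + 0.01893 = 4.683 mg/L.
DO = C_s − D = 9.37 − 4.683 = 4.687 mg/L.

DO ≈ 4.69 mg/L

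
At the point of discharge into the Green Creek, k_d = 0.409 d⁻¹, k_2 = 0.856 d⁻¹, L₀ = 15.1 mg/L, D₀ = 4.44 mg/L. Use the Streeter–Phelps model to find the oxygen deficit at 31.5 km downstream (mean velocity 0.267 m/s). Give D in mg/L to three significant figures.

Travel time t = x/v = 31.5 km / (0.267 m/s) = 31500 m / 0.267 m/s = 118000 s = 1.365 d.
k_d L₀/(k_2−k_d) = 0.409×15.1/(0.856−0.409) = 6.176/0.4470 = 13.82 mg/L.
e^(−k_d t) = e^(−0.409×1.365) = 0.5721; e^(−k_2 t) = e^(−0.856×1.365) = 0.3107.
D = 13.82 × (0.5721 − 0.3107) + 4.44 × 0.3107 = 3.611 + 1.380 = 4.991 mg/L.

D ≈ 4.99 mg/L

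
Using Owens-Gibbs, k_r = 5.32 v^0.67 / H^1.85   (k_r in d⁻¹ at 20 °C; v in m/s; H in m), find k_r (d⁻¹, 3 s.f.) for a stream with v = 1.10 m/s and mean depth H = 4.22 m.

k_r ≈ 0.395 d⁻¹

k_r = 5.32 × 1.10^0.67 / 4.22^1.85 = 5.32 × 1.066 / 14.35 = 0.3952 d⁻¹.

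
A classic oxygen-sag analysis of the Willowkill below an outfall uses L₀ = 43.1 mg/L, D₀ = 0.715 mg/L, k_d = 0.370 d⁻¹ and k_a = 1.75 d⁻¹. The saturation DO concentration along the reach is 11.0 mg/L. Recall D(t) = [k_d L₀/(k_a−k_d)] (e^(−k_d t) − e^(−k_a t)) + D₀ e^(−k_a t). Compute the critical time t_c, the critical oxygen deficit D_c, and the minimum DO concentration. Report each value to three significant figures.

t_c ≈ 1.08 d; D_c ≈ 6.11 mg/L; min DO ≈ 4.89 mg/L

t_c = [1/(k_a−k_d)] ln[(k_a/k_d)(1 − D₀(k_a−k_d)/(k_d L₀))]
= [1/(1.75−0.370)] ln[(1.75/0.370)(1 − 0.715×1.380/(0.370×43.1))]
= (1/1.380) ln[4.730 × 0.9381] = 0.7246 × ln(4.437) = 0.7246 × 1.490 = 1.080 d.
L(t_c) = L₀ e^(−k_d t_c) = 43.1 × 0.6707 = 28.91 mg/L, and at the critical point k_a D_c = k_d L, so D_c = (0.370/1.75) × 28.91 = 6.111 mg/L.
Minimum DO = C_s − D_c = 11.0 − 6.111 = 4.889 mg/L.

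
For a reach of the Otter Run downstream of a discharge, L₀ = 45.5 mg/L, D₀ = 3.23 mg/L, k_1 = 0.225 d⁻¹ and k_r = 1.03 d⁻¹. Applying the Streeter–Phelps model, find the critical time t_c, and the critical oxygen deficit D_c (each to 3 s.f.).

t_c = [1/(k_r−k_1)] ln[(k_r/k_1)(1 − D₀(k_r−k_1)/(k_1 L₀))]
= [1/(1.03−0.225)] ln[(1.03/0.225)(1 − 3.23×0.8050/(0.225×45.5))]
= (1/0.8050) ln[4.578 × 0.7460] = 1.242 × ln(3.415) = 1.242 × 1.228 = 1.526 d.
L(t_c) = L₀ e^(−k_1 t_c) = 45.5 × 0.7094 = 32.28 mg/L, and at the critical point k_r D_c = k_1 L, so D_c = (0.225/1.03) × 32.28 = 7.051 mg/L.

t_c ≈ 1.53 d; D_c ≈ 7.05 mg/L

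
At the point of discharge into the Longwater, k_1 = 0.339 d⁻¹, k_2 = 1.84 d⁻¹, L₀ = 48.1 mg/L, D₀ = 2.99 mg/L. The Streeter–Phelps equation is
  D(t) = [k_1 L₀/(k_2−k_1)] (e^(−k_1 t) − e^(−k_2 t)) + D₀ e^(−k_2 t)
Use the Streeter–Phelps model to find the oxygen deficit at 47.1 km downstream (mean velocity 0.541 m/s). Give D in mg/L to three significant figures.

Travel time t = x/v = 47.1 km / (0.541 m/s) = 47100 m / 0.541 m/s = 87060 s = 1.008 d.
k_1 L₀/(k_2−k_1) = 0.339×48.1/(1.84−0.339) = 16.31/1.501 = 10.86 mg/L.
e^(−k_1 t) = e^(−0.339×1.008) = 0.7106; e^(−k_2 t) = e^(−1.84×1.008) = 0.1566.
D = 10.86 × (0.7106 − 0.1566) + 2.99 × 0.1566 = 6.019 + 0.4682 = 6.487 mg/L.

D ≈ 6.49 mg/L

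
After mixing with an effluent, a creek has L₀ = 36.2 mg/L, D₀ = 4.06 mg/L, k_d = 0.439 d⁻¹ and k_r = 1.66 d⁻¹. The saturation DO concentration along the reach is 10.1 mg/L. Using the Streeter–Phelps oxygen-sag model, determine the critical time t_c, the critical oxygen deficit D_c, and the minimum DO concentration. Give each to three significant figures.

t_c ≈ 0.783 d; D_c ≈ 6.79 mg/L; min DO ≈ 3.31 mg/L

With k_r/k_d = 3.781 and 1 − D₀(k_r−k_d)/(k_d L₀) = 0.6881,
t_c = ln(3.781 × 0.6881) / (1.66 − 0.439) = ln(2.602) / 1.221 = 0.9562/1.221 = 0.7831 d.
L(t_c) = L₀ e^(−k_d t_c) = 36.2 × 0.7091 = 25.67 mg/L, and at the critical point k_r D_c = k_d L, so D_c = (0.439/1.66) × 25.67 = 6.788 mg/L.
Minimum DO = C_s − D_c = 10.1 − 6.788 = 3.312 mg/L.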